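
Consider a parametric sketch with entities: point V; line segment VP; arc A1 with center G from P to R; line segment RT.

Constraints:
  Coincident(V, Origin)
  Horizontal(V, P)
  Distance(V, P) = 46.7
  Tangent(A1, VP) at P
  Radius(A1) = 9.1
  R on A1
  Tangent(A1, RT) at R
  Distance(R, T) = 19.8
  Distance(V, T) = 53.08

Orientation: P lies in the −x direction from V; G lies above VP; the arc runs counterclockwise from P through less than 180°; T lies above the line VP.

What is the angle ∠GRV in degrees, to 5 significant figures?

147.19°

Checks: ∠(GP, PV) = 90.00° ✓; |GP| = 9.100 ✓; |GR| = 9.100 ✓; ∠(GR, RT) = 90.00° ✓; |RT| = 19.80 ✓; |VT| = 53.08 ✓.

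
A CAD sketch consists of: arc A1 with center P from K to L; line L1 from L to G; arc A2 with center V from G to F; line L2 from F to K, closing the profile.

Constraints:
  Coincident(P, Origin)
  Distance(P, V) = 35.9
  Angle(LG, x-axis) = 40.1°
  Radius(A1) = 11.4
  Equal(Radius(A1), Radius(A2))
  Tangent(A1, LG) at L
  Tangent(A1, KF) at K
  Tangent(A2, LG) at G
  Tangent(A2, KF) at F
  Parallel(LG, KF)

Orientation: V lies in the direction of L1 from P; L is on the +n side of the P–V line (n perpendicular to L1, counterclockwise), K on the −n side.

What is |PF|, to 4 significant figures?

37.67

Tangency of A1 to both parallel lines with radius 11.4 puts L and K at P ± 11.4·n: L = (-7.343, 8.720), K = (7.343, -8.720). Equal radii place G and F the same way about V: G = V + 11.4·n = (20.12, 31.84), F = V − 11.4·n = (34.80, 14.40). Then |PF| = |F − P| = 37.67.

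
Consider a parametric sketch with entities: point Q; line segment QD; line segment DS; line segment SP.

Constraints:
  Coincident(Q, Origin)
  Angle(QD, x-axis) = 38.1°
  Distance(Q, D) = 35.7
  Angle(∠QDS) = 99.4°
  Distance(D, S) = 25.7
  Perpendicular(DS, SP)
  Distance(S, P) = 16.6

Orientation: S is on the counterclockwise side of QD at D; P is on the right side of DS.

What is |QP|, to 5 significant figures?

60.659

Q is at the origin; QD runs at 38.1° with length 35.7, so D = 35.7·(cos 38.1°, sin 38.1°) = (28.094, 22.028). ∠QDS = 99.4°, so DS runs at 38.1° + (180° − 99.4°) = 118.70° from the x-axis; with |DS| = 25.7, S = D + 25.7·(cos 118.70°, sin 118.70°) = (15.752, 44.571). The perpendicularity gives SP at right angles to DS; with |SP| = 16.6 on the right of DS, P = S + 16.6·(0.87715, 0.48022) = (30.312, 52.543). Then |QP| = |P − Q| = 60.659.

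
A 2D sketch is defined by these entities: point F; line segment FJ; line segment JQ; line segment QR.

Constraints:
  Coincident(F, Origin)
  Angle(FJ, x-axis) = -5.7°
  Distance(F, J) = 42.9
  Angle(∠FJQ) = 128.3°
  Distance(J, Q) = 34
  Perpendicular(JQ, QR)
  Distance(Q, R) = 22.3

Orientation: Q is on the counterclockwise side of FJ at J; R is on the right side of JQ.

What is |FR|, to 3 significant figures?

82.5

∠FJQ = 128.3°, so JQ runs at -5.7° + (180° − 128.3°) = 46.0° from the x-axis; with |JQ| = 34.0, Q = J + 34.0·(cos 46.0°, sin 46.0°) = (66.3, 20.2). JQ ⟂ QR; with |QR| = 22.3 on the right of JQ, R = Q + 22.3·(0.719, -0.695) = (82.3, 4.71). Then |FR| = |R − F| = 82.5.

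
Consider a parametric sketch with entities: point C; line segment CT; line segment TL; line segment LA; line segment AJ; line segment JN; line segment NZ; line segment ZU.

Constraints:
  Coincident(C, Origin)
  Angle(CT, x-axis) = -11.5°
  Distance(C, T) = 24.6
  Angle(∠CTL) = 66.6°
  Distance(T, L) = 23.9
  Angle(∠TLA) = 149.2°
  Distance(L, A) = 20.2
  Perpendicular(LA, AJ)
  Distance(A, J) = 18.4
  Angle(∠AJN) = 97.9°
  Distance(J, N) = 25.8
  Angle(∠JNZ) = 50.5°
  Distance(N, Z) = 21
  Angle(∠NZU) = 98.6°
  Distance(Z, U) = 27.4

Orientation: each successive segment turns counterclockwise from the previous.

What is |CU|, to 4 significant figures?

33.61

C is at the origin; CT runs at -11.5° with length 24.6, so T = (24.11, -4.904). ∠CTL = 66.6° gives TL at 101.9° from the x-axis; with |TL| = 23.9, L = (19.18, 18.48). ∠TLA = 149.2° gives LA at 132.7° from the x-axis; with |LA| = 20.2, A = (5.479, 33.33). The perpendicularity gives AJ at right angles to LA, so AJ runs at -137.3°; with |AJ| = 18.4, J = (-8.043, 20.85). ∠AJN = 97.9° gives JN at -55.20° from the x-axis; with |JN| = 25.8, N = (6.681, -0.3366). ∠JNZ = 50.5° gives NZ at 74.30° from the x-axis; with |NZ| = 21.0, Z = (12.36, 19.88). ∠NZU = 98.6° gives ZU at 155.7° from the x-axis; with |ZU| = 27.4, U = (-12.61, 31.16). Then |CU| = |U − C| = 33.61.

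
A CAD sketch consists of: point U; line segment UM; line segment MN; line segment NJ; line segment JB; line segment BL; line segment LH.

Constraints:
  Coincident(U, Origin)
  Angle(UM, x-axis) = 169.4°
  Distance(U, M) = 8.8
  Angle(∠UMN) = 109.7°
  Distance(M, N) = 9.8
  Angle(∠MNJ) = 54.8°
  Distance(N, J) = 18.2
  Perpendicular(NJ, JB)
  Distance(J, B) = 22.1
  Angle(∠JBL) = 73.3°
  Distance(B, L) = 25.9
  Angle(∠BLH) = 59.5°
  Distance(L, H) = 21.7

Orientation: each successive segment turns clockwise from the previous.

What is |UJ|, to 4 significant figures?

6.969

U is at the origin; UM runs at 169.4° with length 8.8, so M = (-8.650, 1.619). ∠UMN = 109.7° gives MN at 99.10° from the x-axis; with |MN| = 9.8, N = (-10.20, 11.30). ∠MNJ = 54.8° gives NJ at -26.10° from the x-axis; with |NJ| = 18.2, J = (6.144, 3.289). Then |UJ| = |J − U| = 6.969.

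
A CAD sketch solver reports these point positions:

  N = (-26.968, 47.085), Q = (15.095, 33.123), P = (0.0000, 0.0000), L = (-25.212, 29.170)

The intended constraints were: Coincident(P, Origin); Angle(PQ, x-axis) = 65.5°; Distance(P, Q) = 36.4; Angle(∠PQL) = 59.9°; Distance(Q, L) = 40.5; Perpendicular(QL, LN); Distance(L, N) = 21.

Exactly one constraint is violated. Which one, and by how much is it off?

Distance(L, N) = 21 — off by 3.00.

P = (0.00, 0.00) ✓; PQ at 65.50° ✓; |PQ| = 36.40 ✓; ∠PQL = 59.90° ✓; |QL| = 40.50 ✓; ∠(QL, LN) = 90.00° ✓; |LN| = 18.00 ✗.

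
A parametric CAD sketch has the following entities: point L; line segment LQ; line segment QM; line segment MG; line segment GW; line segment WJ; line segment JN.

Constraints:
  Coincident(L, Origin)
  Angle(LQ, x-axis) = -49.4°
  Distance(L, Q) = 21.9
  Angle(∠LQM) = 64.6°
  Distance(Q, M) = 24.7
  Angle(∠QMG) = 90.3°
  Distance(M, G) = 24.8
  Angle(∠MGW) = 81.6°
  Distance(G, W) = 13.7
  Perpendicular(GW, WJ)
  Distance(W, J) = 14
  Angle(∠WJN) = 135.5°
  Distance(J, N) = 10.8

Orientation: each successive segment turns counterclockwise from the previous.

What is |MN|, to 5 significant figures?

3.7816

L is at the origin; LQ runs at -49.4° with length 21.9, so Q = (14.252, -16.628). ∠LQM = 64.6° gives QM at 66.000° from the x-axis; with |QM| = 24.7, M = (24.298, 5.9365). ∠QMG = 90.3° gives MG at 155.70° from the x-axis; with |MG| = 24.8, G = (1.6955, 16.142). ∠MGW = 81.6° gives GW at -105.90° from the x-axis; with |GW| = 13.7, W = (-2.0577, 2.9662). GW is perpendicular to WJ, so WJ runs at -15.900°; with |WJ| = 14.0, J = (11.407, -0.86920). ∠WJN = 135.5° gives JN at 28.600° from the x-axis; with |JN| = 10.8, N = (20.889, 4.3007). Then |MN| = |N − M| = 3.7816.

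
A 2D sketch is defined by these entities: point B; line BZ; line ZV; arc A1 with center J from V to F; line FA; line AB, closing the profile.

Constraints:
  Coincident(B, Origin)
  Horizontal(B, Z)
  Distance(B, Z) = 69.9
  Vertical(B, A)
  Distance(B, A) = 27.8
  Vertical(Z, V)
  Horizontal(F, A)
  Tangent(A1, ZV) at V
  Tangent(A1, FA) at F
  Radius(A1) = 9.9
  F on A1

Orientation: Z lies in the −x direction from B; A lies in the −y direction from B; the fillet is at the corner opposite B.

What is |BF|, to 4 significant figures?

66.13

B is at the origin; BZ is horizontal with |BZ| = 69.9 and Z on the −x side, so Z = (-69.90, 0.000). BA is vertical with |BA| = 27.8 and A on the −y side, so A = (0.000, -27.80). The virtual corner opposite B is at (-69.90, -27.80). The tangent condition forces JV to be normal to ZV and tangency of A1 to FA means the radius JF is perpendicular to FA, with radius 9.9, so the center J sits 9.9 in from both sides at J = (-60.00, -17.90). That places the tangent points at V = (-69.90, -17.90) on ZV and F = (-60.00, -27.80) on FA. Then |BF| = |F − B| = 66.13.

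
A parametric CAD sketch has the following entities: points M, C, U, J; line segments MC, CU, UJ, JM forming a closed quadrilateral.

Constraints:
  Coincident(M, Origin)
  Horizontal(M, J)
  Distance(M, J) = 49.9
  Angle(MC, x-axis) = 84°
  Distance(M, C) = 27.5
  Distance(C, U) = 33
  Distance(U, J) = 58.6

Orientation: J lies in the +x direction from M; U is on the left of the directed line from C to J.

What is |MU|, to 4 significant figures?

57.87

M is at the origin; MJ is horizontal with |MJ| = 49.9 and J in +x, so J = (49.9, 0). MC runs at 84.0° with |MC| = 27.5, so C = (2.875, 27.35). U is determined by |CU| = 33.0 and |UJ| = 58.6 together: it lies at the intersection of circle(C, 33.0) and circle(J, 58.6). With |CJ| = 54.40, the foot of the radical line on CJ is 5.647 from C and the perpendicular offset is √(33.0² − 5.647²) = 32.51. Taking the left-of-CJ solution: U = (24.10, 52.62).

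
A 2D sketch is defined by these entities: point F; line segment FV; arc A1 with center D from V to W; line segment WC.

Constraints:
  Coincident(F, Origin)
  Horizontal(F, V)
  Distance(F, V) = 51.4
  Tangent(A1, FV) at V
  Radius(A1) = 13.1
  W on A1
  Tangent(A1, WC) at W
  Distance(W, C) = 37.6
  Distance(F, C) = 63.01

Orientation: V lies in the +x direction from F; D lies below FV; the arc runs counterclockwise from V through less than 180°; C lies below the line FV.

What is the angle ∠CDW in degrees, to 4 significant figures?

70.79°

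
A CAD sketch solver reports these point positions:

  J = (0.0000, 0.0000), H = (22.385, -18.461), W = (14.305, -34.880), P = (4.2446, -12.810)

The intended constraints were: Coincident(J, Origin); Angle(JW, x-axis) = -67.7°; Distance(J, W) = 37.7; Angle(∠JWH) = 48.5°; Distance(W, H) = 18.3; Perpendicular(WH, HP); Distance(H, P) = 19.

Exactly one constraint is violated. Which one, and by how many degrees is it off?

Perpendicular(WH, HP) — off by 8.90°.

J = (0.00, 0.00) ✓; JW at -67.70° ✓; |JW| = 37.70 ✓; ∠JWH = 48.50° ✓; |WH| = 18.30 ✓; ∠(WH, HP) = 98.90° ✗; |HP| = 19.00 ✓.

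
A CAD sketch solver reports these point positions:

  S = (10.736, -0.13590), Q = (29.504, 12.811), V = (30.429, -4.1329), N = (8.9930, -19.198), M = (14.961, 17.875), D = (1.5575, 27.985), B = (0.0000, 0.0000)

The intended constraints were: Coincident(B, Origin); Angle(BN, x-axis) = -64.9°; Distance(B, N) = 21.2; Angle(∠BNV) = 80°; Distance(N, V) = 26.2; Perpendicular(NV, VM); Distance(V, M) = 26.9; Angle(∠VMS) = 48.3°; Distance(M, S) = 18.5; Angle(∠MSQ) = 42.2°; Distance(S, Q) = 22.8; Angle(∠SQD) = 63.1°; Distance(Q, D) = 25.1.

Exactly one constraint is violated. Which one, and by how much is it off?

Distance(Q, D) = 25.1 — off by 6.70.

B = (0.00, 0.00) ✓; BN at -64.90° ✓; |BN| = 21.20 ✓; ∠BNV = 80.00° ✓; |NV| = 26.20 ✓; ∠(NV, VM) = 90.00° ✓; |VM| = 26.90 ✓; ∠VMS = 48.30° ✓; |MS| = 18.50 ✓; ∠MSQ = 42.20° ✓; |SQ| = 22.80 ✓; ∠SQD = 63.10° ✓; |QD| = 31.80 ✗.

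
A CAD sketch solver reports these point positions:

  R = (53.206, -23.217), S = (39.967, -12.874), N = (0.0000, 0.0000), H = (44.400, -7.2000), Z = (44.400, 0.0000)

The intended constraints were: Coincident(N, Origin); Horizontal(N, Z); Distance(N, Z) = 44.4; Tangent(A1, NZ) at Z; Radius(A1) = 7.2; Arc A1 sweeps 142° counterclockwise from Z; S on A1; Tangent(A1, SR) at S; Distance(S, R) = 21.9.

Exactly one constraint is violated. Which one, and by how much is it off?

Distance(S, R) = 21.9 — off by 5.10.

N = (0.00, 0.00) ✓; N.y = 0.00, Z.y = 0.00 ✓; |NZ| = 44.40 ✓; ∠(HZ, ZN) = 90.00° ✓; |HZ| = 7.200 ✓; bearing(H→S) − bearing(H→Z) = 142.0° ✓; |HS| = 7.200 ✓; ∠(HS, SR) = 90.00° ✓; |SR| = 16.80 ✗.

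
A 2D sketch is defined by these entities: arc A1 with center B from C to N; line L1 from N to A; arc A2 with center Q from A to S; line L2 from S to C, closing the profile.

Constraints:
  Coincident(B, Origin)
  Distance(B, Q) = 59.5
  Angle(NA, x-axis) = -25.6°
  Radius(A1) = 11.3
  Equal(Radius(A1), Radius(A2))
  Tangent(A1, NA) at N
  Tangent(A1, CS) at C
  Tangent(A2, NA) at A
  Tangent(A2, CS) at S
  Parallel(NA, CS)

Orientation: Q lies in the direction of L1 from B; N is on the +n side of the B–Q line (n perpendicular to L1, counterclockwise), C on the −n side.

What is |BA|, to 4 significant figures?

60.56

The slot axis is L1's direction at -25.6°, so u = (cos -25.6°, sin -25.6°) = (0.9018, -0.4321) and n = (−sin -25.6°, cos -25.6°) = (0.4321, 0.9018). B is at the origin and Q lies 59.5 along u from B, so Q = 59.5·u = (53.66, -25.71). Tangency of A1 to both parallel lines with radius 11.3 puts N and C at B ± 11.3·n: N = (4.883, 10.19), C = (-4.883, -10.19). Equal radii place A and S the same way about Q: A = Q + 11.3·n = (58.54, -15.52), S = Q − 11.3·n = (48.78, -35.90). Then |BA| = |A − B| = 60.56.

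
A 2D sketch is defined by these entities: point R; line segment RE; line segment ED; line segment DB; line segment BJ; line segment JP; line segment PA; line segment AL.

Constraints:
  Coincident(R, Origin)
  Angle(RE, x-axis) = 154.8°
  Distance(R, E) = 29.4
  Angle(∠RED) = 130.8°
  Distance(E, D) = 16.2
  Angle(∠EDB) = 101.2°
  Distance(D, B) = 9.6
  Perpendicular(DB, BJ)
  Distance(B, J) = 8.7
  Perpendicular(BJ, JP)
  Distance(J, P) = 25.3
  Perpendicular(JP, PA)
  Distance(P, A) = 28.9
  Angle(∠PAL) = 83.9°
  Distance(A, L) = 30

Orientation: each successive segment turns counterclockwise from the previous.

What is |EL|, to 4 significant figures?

37.16

R is at the origin; RE runs at 154.8° with length 29.4, so E = (-26.60, 12.52). ∠RED = 130.8° gives ED at -156.0° from the x-axis; with |ED| = 16.2, D = (-41.40, 5.929). ∠EDB = 101.2° gives DB at -77.20° from the x-axis; with |DB| = 9.6, B = (-39.27, -3.433). DB is perpendicular to BJ, so BJ runs at 12.80°; with |BJ| = 8.7, J = (-30.79, -1.505). BJ is perpendicular to JP, so JP runs at 102.8°; with |JP| = 25.3, P = (-36.40, 23.17). JP ⟂ PA, so PA runs at -167.2°; with |PA| = 28.9, A = (-64.58, 16.76). ∠PAL = 83.9° gives AL at -71.10° from the x-axis; with |AL| = 30.0, L = (-54.86, -11.62). Then |EL| = |L − E| = 37.16.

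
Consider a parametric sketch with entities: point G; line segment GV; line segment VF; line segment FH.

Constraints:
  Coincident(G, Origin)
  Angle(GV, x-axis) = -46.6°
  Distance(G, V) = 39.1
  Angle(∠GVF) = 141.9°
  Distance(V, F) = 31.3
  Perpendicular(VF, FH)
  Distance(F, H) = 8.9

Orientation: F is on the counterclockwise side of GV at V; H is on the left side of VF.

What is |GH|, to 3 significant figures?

63.9

G is at the origin; GV runs at -46.6° with length 39.1, so V = 39.1·(cos -46.6°, sin -46.6°) = (26.9, -28.4). ∠GVF = 141.9°, so VF runs at -46.6° + (180° − 141.9°) = -8.50° from the x-axis; with |VF| = 31.3, F = V + 31.3·(cos -8.50°, sin -8.50°) = (57.8, -33.0). The perpendicularity gives FH at right angles to VF; with |FH| = 8.9 on the left of VF, H = F + 8.9·(0.148, 0.989) = (59.1, -24.2). Then |GH| = |H − G| = 63.9.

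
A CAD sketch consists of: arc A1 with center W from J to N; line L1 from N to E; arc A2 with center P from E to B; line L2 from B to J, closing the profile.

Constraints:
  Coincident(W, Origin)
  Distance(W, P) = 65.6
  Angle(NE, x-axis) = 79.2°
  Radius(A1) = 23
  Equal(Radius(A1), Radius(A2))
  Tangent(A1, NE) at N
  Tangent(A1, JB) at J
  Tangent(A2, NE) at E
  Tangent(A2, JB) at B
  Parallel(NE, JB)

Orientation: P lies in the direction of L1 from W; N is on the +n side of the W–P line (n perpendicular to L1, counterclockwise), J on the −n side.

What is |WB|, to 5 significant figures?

69.515

The slot axis is L1's direction at 79.2°, so u = (cos 79.2°, sin 79.2°) = (0.18738, 0.98229) and n = (−sin 79.2°, cos 79.2°) = (-0.98229, 0.18738). W is at the origin and P lies 65.6 along u from W, so P = 65.6·u = (12.292, 64.438). Tangency of A1 to both parallel lines with radius 23.0 puts N and J at W ± 23.0·n: N = (-22.593, 4.3098), J = (22.593, -4.3098). Equal radii place E and B the same way about P: E = P + 23.0·n = (-10.300, 68.748), B = P − 23.0·n = (34.885, 60.128). Then |WB| = |B − W| = 69.515.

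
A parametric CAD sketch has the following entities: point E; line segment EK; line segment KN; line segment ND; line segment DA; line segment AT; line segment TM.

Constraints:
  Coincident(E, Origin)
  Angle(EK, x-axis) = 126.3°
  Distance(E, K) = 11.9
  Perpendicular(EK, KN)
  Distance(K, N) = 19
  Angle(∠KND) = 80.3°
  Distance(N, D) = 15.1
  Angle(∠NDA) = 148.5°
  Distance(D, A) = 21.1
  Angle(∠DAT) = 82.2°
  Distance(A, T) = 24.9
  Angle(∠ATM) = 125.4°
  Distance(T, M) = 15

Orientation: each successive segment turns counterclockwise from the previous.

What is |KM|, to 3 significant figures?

10.6

E is at the origin; EK runs at 126.3° with length 11.9, so K = (-7.04, 9.59). EK ⟂ KN, so KN runs at -144°; with |KN| = 19.0, N = (-22.4, -1.66). ∠KND = 80.3° gives ND at -44.0° from the x-axis; with |ND| = 15.1, D = (-11.5, -12.1). ∠NDA = 148.5° gives DA at -12.5° from the x-axis; with |DA| = 21.1, A = (9.10, -16.7). ∠DAT = 82.2° gives AT at 85.3° from the x-axis; with |AT| = 24.9, T = (11.1, 8.10). ∠ATM = 125.4° gives TM at 140° from the x-axis; with |TM| = 15.0, M = (-0.329, 17.8). Then |KM| = |M − K| = 10.6.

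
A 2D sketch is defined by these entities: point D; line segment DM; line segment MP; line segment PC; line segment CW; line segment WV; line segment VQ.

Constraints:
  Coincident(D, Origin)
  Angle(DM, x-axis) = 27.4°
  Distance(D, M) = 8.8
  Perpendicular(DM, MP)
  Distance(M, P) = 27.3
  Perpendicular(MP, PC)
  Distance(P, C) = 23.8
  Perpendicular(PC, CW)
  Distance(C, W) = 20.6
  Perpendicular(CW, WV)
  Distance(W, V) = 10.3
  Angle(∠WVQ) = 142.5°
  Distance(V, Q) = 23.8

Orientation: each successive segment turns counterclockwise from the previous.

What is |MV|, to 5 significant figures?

15.071

D is at the origin; DM runs at 27.4° with length 8.8, so M = (7.8128, 4.0498). The perpendicularity gives MP at right angles to DM, so MP runs at 117.40°; with |MP| = 27.3, P = (-4.7507, 28.287). MP ⟂ PC, so PC runs at -152.60°; with |PC| = 23.8, C = (-25.881, 17.334). PC is perpendicular to CW, so CW runs at -62.600°; with |CW| = 20.6, W = (-16.401, -0.95463). CW is perpendicular to WV, so WV runs at 27.400°; with |WV| = 10.3, V = (-7.2561, 3.7854). Then |MV| = |V − M| = 15.071.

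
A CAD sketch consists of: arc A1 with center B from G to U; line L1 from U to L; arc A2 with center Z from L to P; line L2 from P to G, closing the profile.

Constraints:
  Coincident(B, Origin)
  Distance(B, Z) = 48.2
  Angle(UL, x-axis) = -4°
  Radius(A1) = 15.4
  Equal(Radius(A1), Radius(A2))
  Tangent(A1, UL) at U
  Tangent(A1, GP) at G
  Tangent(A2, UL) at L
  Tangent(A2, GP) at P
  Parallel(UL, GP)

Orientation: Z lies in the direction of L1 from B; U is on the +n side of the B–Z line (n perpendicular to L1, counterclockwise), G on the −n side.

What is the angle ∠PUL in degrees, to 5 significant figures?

32.579°

The slot axis is L1's direction at -4.0°, so u = (cos -4.0°, sin -4.0°) = (0.99756, -0.069756) and n = (−sin -4.0°, cos -4.0°) = (0.069756, 0.99756). B is at the origin and Z lies 48.2 along u from B, so Z = 48.2·u = (48.083, -3.3623). Tangency of A1 to both parallel lines with radius 15.4 puts U and G at B ± 15.4·n: U = (1.0742, 15.362), G = (-1.0742, -15.362). Equal radii place L and P the same way about Z: L = Z + 15.4·n = (49.157, 12.000), P = Z − 15.4·n = (47.008, -18.725). Then cos ∠PUL = UP·UL / (|UP||UL|), giving 32.579°.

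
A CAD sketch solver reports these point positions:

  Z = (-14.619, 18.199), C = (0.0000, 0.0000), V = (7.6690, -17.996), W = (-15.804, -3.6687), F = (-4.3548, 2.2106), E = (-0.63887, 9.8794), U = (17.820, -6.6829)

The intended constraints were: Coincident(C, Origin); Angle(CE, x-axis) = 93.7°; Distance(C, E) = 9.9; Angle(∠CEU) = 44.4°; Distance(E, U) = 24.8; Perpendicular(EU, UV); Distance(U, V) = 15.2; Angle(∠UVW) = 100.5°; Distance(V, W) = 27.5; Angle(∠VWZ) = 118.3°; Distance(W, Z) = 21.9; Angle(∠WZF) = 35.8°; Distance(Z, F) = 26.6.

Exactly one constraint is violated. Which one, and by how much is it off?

Distance(Z, F) = 26.6 — off by 7.60.

C = (0.00, 0.00) ✓; CE at 93.70° ✓; |CE| = 9.900 ✓; ∠CEU = 44.40° ✓; |EU| = 24.80 ✓; ∠(EU, UV) = 90.00° ✓; |UV| = 15.20 ✓; ∠UVW = 100.5° ✓; |VW| = 27.50 ✓; ∠VWZ = 118.3° ✓; |WZ| = 21.90 ✓; ∠WZF = 35.80° ✓; |ZF| = 19.00 ✗.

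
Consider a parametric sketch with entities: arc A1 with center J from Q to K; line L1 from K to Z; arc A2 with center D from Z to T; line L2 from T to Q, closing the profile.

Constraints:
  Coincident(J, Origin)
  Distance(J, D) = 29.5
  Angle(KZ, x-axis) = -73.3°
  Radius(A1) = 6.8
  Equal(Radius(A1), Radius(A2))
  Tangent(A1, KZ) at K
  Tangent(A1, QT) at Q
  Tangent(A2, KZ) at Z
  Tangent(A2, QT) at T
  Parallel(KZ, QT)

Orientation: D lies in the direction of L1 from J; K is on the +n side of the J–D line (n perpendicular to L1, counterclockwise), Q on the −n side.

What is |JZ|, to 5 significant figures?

30.274

The slot axis is L1's direction at -73.3°, so u = (cos -73.3°, sin -73.3°) = (0.28736, -0.95782) and n = (−sin -73.3°, cos -73.3°) = (0.95782, 0.28736). J is at the origin and D lies 29.5 along u from J, so D = 29.5·u = (8.4771, -28.256). Tangency of A1 to both parallel lines with radius 6.8 puts K and Q at J ± 6.8·n: K = (6.5132, 1.9541), Q = (-6.5132, -1.9541). Equal radii place Z and T the same way about D: Z = D + 6.8·n = (14.990, -26.302), T = D − 6.8·n = (1.9639, -30.210). Then |JZ| = |Z − J| = 30.274.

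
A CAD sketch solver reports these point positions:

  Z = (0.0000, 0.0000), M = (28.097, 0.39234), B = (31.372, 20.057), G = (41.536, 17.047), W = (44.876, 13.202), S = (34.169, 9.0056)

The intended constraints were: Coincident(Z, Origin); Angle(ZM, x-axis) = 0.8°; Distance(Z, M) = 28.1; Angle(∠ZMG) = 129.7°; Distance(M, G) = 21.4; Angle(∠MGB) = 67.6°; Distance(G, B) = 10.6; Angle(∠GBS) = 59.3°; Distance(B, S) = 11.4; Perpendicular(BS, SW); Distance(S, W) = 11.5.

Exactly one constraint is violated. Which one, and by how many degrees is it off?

Perpendicular(BS, SW) — off by 7.20°.

Z = (0.00, 0.00) ✓; ZM at 0.8000° ✓; |ZM| = 28.10 ✓; ∠ZMG = 129.7° ✓; |MG| = 21.40 ✓; ∠MGB = 67.60° ✓; |GB| = 10.60 ✓; ∠GBS = 59.30° ✓; |BS| = 11.40 ✓; ∠(BS, SW) = 97.20° ✗; |SW| = 11.50 ✓.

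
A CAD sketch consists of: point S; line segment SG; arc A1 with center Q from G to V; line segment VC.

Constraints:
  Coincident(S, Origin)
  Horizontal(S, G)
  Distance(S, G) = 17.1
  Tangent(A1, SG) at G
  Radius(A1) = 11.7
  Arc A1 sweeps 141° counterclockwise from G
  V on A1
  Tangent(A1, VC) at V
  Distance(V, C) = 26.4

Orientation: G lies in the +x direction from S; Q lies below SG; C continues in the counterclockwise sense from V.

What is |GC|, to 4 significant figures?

39.65

On A1, G sits at bearing 90° from Q; a 141° counterclockwise sweep puts V at bearing 231°, so V = Q + 11.7·(cos 231°, sin 231°) = (9.737, -20.79). A1 meets VC tangentially, so QV is at right angles to VC, so VC runs along (−sin 231°, cos 231°); with |VC| = 26.4, C = (30.25, -37.41). Then |GC| = |C − G| = 39.65.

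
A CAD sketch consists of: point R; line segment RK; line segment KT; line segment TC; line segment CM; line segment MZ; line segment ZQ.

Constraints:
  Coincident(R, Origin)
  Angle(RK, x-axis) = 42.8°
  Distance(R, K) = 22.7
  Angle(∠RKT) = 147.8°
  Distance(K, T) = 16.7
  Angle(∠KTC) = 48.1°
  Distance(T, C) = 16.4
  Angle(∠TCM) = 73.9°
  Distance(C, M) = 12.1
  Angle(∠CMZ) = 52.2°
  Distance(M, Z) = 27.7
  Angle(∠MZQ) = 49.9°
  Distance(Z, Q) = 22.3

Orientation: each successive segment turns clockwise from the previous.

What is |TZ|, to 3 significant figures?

11.2

R is at the origin; RK runs at 42.8° with length 22.7, so K = (16.7, 15.4). ∠RKT = 147.8° gives KT at 10.6° from the x-axis; with |KT| = 16.7, T = (33.1, 18.5). ∠KTC = 48.1° gives TC at -121° from the x-axis; with |TC| = 16.4, C = (24.6, 4.48). ∠TCM = 73.9° gives CM at 133° from the x-axis; with |CM| = 12.1, M = (16.4, 13.4). ∠CMZ = 52.2° gives MZ at 4.80° from the x-axis; with |MZ| = 27.7, Z = (44.0, 15.7). Then |TZ| = |Z − T| = 11.2.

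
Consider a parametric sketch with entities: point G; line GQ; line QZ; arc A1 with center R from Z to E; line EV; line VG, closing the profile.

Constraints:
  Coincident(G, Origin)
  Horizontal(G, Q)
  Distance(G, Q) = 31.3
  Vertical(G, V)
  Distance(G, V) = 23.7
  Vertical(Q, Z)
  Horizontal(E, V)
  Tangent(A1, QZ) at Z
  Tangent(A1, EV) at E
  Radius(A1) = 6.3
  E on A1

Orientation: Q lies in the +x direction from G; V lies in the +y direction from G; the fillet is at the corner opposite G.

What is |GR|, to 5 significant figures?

30.459

GV is vertical with |GV| = 23.7 and V on the +y side, so V = (0.0000, 23.700). The virtual corner opposite G is at (31.300, 23.700). Tangency of A1 to QZ means the radius RZ is perpendicular to QZ and the tangent condition forces RE to be normal to EV, with radius 6.3, so the center R sits 6.3 in from both sides at R = (25.000, 17.400). Then |GR| = |R − G| = 30.459.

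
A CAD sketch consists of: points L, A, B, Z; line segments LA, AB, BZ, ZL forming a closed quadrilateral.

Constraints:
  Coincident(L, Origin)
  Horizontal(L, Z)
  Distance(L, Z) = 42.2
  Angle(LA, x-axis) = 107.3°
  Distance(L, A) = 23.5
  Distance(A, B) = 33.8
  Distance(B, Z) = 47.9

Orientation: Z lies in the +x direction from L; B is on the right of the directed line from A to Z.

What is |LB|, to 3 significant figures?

12.1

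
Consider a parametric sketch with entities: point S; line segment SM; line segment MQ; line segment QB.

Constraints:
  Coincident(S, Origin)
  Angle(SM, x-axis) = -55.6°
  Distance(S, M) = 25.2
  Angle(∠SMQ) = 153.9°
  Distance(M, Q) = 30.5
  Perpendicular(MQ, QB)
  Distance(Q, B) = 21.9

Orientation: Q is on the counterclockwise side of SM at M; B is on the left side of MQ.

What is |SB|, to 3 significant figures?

54.2

S is at the origin; SM runs at -55.6° with length 25.2, so M = 25.2·(cos -55.6°, sin -55.6°) = (14.2, -20.8). ∠SMQ = 153.9°, so MQ runs at -55.6° + (180° − 153.9°) = -29.5° from the x-axis; with |MQ| = 30.5, Q = M + 30.5·(cos -29.5°, sin -29.5°) = (40.8, -35.8). MQ is perpendicular to QB; with |QB| = 21.9 on the left of MQ, B = Q + 21.9·(0.492, 0.870) = (51.6, -16.8). Then |SB| = |B − S| = 54.2.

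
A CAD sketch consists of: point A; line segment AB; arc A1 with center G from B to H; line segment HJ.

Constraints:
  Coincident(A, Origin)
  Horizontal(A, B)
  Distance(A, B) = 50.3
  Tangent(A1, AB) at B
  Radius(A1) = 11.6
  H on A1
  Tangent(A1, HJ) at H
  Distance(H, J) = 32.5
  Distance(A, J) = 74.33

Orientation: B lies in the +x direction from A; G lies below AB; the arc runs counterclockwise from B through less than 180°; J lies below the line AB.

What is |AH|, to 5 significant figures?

44.626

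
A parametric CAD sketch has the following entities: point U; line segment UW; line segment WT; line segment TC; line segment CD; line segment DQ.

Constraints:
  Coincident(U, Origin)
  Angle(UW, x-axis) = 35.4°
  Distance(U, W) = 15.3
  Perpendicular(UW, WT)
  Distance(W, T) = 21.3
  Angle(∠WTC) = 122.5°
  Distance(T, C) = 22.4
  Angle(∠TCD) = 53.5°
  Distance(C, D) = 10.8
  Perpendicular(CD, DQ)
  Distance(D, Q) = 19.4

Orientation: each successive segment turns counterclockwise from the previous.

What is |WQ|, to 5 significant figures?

23.946

∠TCD = 53.5° gives CD at -50.600° from the x-axis; with |CD| = 10.8, D = (-15.383, 16.746). The perpendicularity gives DQ at right angles to CD, so DQ runs at 39.400°; with |DQ| = 19.4, Q = (-0.39243, 29.060). Then |WQ| = |Q − W| = 23.946.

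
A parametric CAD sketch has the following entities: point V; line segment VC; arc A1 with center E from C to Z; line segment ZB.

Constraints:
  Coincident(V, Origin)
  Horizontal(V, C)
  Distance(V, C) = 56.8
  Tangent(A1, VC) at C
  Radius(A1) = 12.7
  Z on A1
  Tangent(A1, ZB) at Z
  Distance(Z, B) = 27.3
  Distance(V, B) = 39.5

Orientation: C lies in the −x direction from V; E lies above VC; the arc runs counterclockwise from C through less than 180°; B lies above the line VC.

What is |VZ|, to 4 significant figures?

47.16

V is at the origin; VC is horizontal with |VC| = 56.8 and C on the −x side, so C = (-56.80, 0.000). Since A1 is tangent to VC there, EC ⟂ VC, so E = C + (0, 12.7) = (-56.80, 12.70). Since EZ ⟂ ZB (tangency), |EB| = √(12.7² + 27.3²) = 30.11 regardless of where Z sits on A1. So B lies on both circle(V, 39.5) and circle(E, 30.11); the above-VC intersection is B = (-29.77, 25.96). Z is the foot of the tangent from B: Z = (-46.92, 4.722).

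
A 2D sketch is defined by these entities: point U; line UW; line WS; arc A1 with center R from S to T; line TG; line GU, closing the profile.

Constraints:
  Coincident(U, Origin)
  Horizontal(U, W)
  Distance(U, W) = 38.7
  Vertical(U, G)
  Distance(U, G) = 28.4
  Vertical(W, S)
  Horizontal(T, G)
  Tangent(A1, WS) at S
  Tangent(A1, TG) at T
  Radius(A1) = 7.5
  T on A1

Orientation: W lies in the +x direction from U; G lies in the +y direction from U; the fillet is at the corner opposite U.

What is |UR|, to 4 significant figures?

37.55

U is at the origin; UW is horizontal with |UW| = 38.7 and W on the +x side, so W = (38.70, 0.000). UG is vertical with |UG| = 28.4 and G on the +y side, so G = (0.000, 28.40). The virtual corner opposite U is at (38.70, 28.40). The tangent condition forces RS to be normal to WS and tangency of A1 to TG means the radius RT is perpendicular to TG, with radius 7.5, so the center R sits 7.5 in from both sides at R = (31.20, 20.90). Then |UR| = |R − U| = 37.55.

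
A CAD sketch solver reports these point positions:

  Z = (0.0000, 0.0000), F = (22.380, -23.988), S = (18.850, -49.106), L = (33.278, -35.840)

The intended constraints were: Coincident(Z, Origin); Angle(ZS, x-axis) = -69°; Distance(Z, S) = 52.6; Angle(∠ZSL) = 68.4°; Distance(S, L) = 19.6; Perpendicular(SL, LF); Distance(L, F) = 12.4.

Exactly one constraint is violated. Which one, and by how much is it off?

Distance(L, F) = 12.4 — off by 3.70.

Z = (0.00, 0.00) ✓; ZS at -69.00° ✓; |ZS| = 52.60 ✓; ∠ZSL = 68.40° ✓; |SL| = 19.60 ✓; ∠(SL, LF) = 90.00° ✓; |LF| = 16.10 ✗.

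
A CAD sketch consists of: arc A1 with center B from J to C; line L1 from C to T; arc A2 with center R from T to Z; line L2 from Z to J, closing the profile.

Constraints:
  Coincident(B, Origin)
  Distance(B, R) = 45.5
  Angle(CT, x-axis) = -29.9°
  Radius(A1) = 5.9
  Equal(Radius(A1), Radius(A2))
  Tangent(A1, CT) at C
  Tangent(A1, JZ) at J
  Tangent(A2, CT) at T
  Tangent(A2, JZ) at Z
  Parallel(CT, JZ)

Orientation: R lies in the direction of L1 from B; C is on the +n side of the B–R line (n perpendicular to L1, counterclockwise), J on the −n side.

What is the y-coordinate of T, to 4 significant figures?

-17.57

Tangency of A1 to both parallel lines with radius 5.9 puts C and J at B ± 5.9·n: C = (2.941, 5.115), J = (-2.941, -5.115). Equal radii place T and Z the same way about R: T = R + 5.9·n = (42.38, -17.57), Z = R − 5.9·n = (36.50, -27.80). So T.y = -17.57.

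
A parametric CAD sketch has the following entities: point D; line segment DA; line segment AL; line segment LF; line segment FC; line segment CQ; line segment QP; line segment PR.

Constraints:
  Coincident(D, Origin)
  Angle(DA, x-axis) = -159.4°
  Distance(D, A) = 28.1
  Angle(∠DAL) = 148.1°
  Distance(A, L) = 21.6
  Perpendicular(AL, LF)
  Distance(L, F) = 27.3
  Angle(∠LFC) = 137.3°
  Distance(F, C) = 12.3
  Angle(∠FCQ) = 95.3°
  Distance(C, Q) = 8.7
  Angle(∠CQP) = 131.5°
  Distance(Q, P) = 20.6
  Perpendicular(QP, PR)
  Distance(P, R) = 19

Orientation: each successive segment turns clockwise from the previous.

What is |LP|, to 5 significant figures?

19.753

D is at the origin; DA runs at -159.4° with length 28.1, so A = (-26.303, -9.8868). ∠DAL = 148.1° gives AL at 168.70° from the x-axis; with |AL| = 21.6, L = (-47.485, -5.6543). AL ⟂ LF, so LF runs at 78.700°; with |LF| = 27.3, F = (-42.135, 21.116). ∠LFC = 137.3° gives FC at 36.000° from the x-axis; with |FC| = 12.3, C = (-32.184, 28.346). ∠FCQ = 95.3° gives CQ at -48.700° from the x-axis; with |CQ| = 8.7, Q = (-26.442, 21.810). ∠CQP = 131.5° gives QP at -97.200° from the x-axis; with |QP| = 20.6, P = (-29.024, 1.3727). Then |LP| = |P − L| = 19.753.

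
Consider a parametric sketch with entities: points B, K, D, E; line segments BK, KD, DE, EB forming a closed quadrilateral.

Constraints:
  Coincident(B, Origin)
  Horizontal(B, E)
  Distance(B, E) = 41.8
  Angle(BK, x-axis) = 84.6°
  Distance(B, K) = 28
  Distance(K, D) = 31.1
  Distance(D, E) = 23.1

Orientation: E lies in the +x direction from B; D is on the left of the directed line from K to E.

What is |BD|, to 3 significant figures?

39.4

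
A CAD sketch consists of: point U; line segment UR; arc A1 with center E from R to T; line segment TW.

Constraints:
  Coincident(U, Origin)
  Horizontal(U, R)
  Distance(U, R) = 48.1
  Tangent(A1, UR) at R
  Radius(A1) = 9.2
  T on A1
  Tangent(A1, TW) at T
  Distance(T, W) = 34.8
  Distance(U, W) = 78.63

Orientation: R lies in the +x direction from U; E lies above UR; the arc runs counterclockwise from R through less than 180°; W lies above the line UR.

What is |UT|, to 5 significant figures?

57.118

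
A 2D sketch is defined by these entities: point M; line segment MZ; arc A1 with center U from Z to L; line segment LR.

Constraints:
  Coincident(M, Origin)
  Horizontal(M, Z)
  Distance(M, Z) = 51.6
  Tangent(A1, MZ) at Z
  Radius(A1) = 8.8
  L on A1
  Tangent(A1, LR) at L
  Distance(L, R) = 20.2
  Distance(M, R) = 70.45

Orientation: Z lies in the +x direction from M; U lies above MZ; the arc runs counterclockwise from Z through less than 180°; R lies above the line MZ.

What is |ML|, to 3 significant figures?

60.4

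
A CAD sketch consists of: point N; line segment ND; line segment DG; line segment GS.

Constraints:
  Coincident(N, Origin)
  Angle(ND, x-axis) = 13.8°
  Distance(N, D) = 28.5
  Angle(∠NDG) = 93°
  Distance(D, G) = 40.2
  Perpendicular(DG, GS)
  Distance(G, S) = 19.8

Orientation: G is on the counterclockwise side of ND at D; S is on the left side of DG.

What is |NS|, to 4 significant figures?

42.58

N is at the origin; ND runs at 13.8° with length 28.5, so D = 28.5·(cos 13.8°, sin 13.8°) = (27.68, 6.798). ∠NDG = 93.0°, so DG runs at 13.8° + (180° − 93.0°) = 100.8° from the x-axis; with |DG| = 40.2, G = D + 40.2·(cos 100.8°, sin 100.8°) = (20.14, 46.29). DG ⟂ GS; with |GS| = 19.8 on the left of DG, S = G + 19.8·(-0.9823, -0.1874) = (0.6953, 42.58). Then |NS| = |S − N| = 42.58.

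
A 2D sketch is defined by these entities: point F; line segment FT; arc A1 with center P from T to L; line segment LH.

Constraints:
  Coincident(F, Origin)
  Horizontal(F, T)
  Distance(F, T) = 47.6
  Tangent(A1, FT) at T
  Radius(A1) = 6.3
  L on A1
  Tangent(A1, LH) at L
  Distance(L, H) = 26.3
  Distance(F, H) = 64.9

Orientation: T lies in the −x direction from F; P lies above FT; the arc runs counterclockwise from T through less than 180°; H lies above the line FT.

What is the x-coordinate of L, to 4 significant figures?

-42.31

F is at the origin; FT is horizontal with |FT| = 47.6 and T on the −x side, so T = (-47.60, 0.000). Since A1 is tangent to FT there, PT ⟂ FT, so P = T + (0, 6.3) = (-47.60, 6.300). Since PL ⟂ LH (tangency), |PH| = √(6.3² + 26.3²) = 27.04 regardless of where L sits on A1. So H lies on both circle(F, 64.9) and circle(P, 27.04); the above-FT intersection is H = (-56.57, 31.81). L is the foot of the tangent from H: L = (-42.31, 9.716).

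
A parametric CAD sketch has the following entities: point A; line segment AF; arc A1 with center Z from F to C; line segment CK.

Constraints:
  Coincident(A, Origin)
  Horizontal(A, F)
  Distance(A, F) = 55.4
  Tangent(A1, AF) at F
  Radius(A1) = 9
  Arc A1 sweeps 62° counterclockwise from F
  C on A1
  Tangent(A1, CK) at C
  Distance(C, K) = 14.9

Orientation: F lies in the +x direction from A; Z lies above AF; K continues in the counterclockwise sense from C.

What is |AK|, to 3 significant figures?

72.6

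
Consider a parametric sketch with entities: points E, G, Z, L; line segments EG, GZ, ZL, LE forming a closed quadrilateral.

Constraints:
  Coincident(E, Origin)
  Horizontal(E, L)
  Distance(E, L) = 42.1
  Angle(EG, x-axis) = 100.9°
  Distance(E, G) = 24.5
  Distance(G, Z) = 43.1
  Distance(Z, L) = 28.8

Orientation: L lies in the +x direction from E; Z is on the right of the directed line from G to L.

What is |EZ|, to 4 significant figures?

21.38

E is at the origin; EL is horizontal with |EL| = 42.1 and L in +x, so L = (42.1, 0). EG runs at 100.9° with |EG| = 24.5, so G = (-4.633, 24.06). Z is determined by |GZ| = 43.1 and |ZL| = 28.8 together: it lies at the intersection of circle(G, 43.1) and circle(L, 28.8). With |GL| = 52.56, the foot of the radical line on GL is 36.06 from G and the perpendicular offset is √(43.1² − 36.06²) = 23.60. Taking the right-of-GL solution: Z = (16.63, -13.43).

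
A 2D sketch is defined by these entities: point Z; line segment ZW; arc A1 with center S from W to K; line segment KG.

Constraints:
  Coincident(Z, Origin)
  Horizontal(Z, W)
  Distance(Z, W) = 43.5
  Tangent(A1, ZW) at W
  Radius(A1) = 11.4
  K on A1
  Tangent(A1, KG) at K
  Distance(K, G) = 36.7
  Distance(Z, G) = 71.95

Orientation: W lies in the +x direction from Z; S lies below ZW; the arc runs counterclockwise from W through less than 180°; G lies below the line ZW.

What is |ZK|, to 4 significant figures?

38.00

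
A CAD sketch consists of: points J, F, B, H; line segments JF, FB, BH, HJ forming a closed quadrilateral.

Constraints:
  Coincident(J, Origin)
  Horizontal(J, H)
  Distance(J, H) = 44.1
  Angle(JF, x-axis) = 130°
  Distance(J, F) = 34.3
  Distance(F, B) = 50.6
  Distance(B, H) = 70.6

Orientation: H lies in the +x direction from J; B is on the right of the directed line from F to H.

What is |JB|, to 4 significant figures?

32.92

J is at the origin; J and H share the same y with |JH| = 44.1 and H in +x, so H = (44.1, 0). JF runs at 130.0° with |JF| = 34.3, so F = (-22.05, 26.28). B is determined by |FB| = 50.6 and |BH| = 70.6 together: it lies at the intersection of circle(F, 50.6) and circle(H, 70.6). With |FH| = 71.18, the foot of the radical line on FH is 18.56 from F and the perpendicular offset is √(50.6² − 18.56²) = 47.07. Taking the right-of-FH solution: B = (-22.18, -24.32).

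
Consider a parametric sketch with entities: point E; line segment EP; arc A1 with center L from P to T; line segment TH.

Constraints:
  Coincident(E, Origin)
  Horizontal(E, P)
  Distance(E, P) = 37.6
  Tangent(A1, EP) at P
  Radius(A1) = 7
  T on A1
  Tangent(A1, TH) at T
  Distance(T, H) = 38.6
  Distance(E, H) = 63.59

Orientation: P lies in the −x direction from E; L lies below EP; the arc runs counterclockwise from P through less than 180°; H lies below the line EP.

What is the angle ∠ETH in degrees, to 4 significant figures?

98.49°

Checks: E.y = 0.00, P.y = 0.00 ✓; ∠(LP, PE) = 90.00° ✓; |LT| = 7.000 ✓; ∠(LT, TH) = 90.00° ✓; |TH| = 38.60 ✓; |EH| = 63.59 ✓.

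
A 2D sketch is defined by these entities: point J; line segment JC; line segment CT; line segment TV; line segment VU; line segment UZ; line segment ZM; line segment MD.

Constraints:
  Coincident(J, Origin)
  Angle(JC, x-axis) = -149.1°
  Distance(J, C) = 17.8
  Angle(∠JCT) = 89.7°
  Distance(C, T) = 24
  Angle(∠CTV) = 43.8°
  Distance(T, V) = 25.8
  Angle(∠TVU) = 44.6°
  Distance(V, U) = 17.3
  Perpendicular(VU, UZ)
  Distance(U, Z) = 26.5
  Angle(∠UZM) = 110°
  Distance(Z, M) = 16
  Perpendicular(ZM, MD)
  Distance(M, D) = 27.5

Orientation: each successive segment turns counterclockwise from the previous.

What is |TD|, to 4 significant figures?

28.19

J is at the origin; JC runs at -149.1° with length 17.8, so C = (-15.27, -9.141). ∠JCT = 89.7° gives CT at -58.80° from the x-axis; with |CT| = 24.0, T = (-2.841, -29.67). ∠CTV = 43.8° gives TV at 77.40° from the x-axis; with |TV| = 25.8, V = (2.787, -4.491). ∠TVU = 44.6° gives VU at -147.2° from the x-axis; with |VU| = 17.3, U = (-11.75, -13.86). VU is perpendicular to UZ, so UZ runs at -57.20°; with |UZ| = 26.5, Z = (2.601, -36.14). ∠UZM = 110.0° gives ZM at 12.80° from the x-axis; with |ZM| = 16.0, M = (18.20, -32.59). ZM is perpendicular to MD, so MD runs at 102.8°; with |MD| = 27.5, D = (12.11, -5.776). Then |TD| = |D − T| = 28.19.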